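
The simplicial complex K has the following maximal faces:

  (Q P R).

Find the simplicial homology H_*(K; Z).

H_0 = Z,  H_1 = 0,  H_2 = 0.

We work with the vertex ordering P < Q < R. The simplices of K, each written with vertices in increasing order, are:

  0-simplices (3): P, Q, R
  1-simplices (3): PQ, PR, QR
  2-simplices (1): PQR

giving chain groups C_0 ≅ Z^3, C_1 ≅ Z^3, C_2 ≅ Z^1.

Boundary ∂_1: C_1 → C_0 maps an edge to its endpoints' difference, ∂[p,q] = q − p. For instance
  ∂PQ = Q − P.
The 3×3 boundary matrix has rank 2 and Smith normal form diag(1,1).

Boundary ∂_2: C_2 → C_1 acts by ∂[p,q,r] = [q,r] − [p,r] + [p,q]. For instance
  ∂PQR = QR − PR + PQ.
As a 3×1 matrix over Z this has rank 1, with invariant factors (1).

Now H_k = ker ∂_k / im ∂_{k+1}, so:

  H_0: rank C_0 − rank ∂_1 = 3 − 2 = 1, and the invariant factors of ∂_1 are all 1, so H_0 ≅ Z.
  H_1: rank ker ∂_1 − rank ∂_2 = (3 − 2) − 1 = 0, and the invariant factors of ∂_2 are all 1, so H_1 ≅ 0.
  H_2: rank ker ∂_2 − rank ∂_3 = (1 − 1) − 0 = 0, and there is no ∂_3, so H_2 ≅ 0.

As a check, the Euler characteristic is 3 − 3 + 1 = 1, which agrees with 1 − 0 + 0 = 1.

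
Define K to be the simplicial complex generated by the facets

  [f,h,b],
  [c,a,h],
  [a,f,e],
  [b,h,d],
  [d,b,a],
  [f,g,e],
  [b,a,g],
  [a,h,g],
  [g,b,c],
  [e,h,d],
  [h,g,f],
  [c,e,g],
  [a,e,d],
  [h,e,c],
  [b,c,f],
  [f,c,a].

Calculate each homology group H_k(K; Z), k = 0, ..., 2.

H_0 = Z,  H_1 = Z^2,  H_2 = Z.

Order the vertices as a < b < c < d < e < f < g < h. Listing each simplex with vertices in this order, K has dimension 2 with simplices:

  0-simplices (8): a, b, c, d, e, f, g, h
  1-simplices (24): ab, ac, ad, ae, af, ag, ah, bc, bd, bf, bg, bh, ce, cf, cg, ch, de, dh, ef, eg, eh, fg, fh, gh
  2-simplices (16): abd, abg, acf, ach, ade, aef, agh, bcf, bcg, bdh, bfh, ceg, ceh, deh, efg, fgh

giving chain groups C_0 ≅ Z^8, C_1 ≅ Z^24, C_2 ≅ Z^16.

The boundary map ∂_1: C_1 → C_0 maps an edge to its endpoints' difference, ∂[p,q] = q − p.
This gives a 8×24 integer matrix of rank 7; reducing to Smith normal form yields diagonal entries (1,1,1,1,1,1,1).

Boundary ∂_2: C_2 → C_1 acts by ∂[p,q,r] = [q,r] − [p,r] + [p,q]. For instance
  ∂abg = bg − ag + ab,
  ∂bdh = dh − bh + bd.
The resulting 24×16 matrix has rank 15, and its Smith normal form has invariant factors (1,1,1,1,1,1,1,1,1,1,1,1,1,1,1).

Now H_k = ker ∂_k / im ∂_{k+1}, so:

  H_0: rank C_0 − rank ∂_1 = 8 − 7 = 1, and the invariant factors of ∂_1 are all 1, so H_0 = Z.
  H_1: rank ker ∂_1 − rank ∂_2 = (24 − 7) − 15 = 2, and the invariant factors of ∂_2 are all 1, so H_1 = Z^2.
  H_2: rank ker ∂_2 − rank ∂_3 = (16 − 15) − 0 = 1, and there is no ∂_3, so H_2 = Z.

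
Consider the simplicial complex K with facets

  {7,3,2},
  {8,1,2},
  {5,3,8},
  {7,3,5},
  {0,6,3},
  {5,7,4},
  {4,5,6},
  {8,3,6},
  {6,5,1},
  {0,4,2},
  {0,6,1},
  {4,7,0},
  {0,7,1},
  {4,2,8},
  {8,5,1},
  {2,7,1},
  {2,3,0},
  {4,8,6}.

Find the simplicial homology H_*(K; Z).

H_0 ≅ Z,  H_1 ≅ Z × Z/2,  H_2 = 0.

K has 9 vertices, 27 edges, 18 triangles.
rank ∂_0 = 0, rank ∂_1 = 8 ⇒ b_0 = 9 − 0 − 8 = 1; all invariant factors of ∂_1 are 1 so no torsion. So H_0 ≅ Z.
rank ∂_1 = 8, rank ∂_2 = 18 ⇒ b_1 = 27 − 8 − 18 = 1; ∂_2 has invariant factor(s) [2] giving torsion. So H_1 ≅ Z × Z/2.
rank ∂_2 = 18, rank ∂_3 = 0 ⇒ b_2 = 18 − 18 − 0 = 0. So H_2 ≅ 0.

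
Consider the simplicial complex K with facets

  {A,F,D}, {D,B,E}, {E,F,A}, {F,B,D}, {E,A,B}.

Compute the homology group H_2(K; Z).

We work with the vertex ordering A < B < D < E < F. The simplices of K, each written with vertices in increasing order, are:

  0-simplices (5): A, B, D, E, F
  1-simplices (10): AB, AD, AE, AF, BD, BE, BF, DE, DF, EF
  2-simplices (5): ABE, ADF, AEF, BDE, BDF

giving chain groups C_0 ≅ Z^5, C_1 ≅ Z^10, C_2 ≅ Z^5.

The boundary map ∂_1: C_1 → C_0 maps an edge to its endpoints' difference, ∂[p,q] = q − p. For instance
  ∂BE = E − B.
The resulting 5×10 matrix has rank 4, and its Smith normal form has invariant factors (1,1,1,1).

The boundary map ∂_2: C_2 → C_1 acts by ∂[p,q,r] = [q,r] − [p,r] + [p,q]. For instance
  ∂AEF = EF − AF + AE,
  ∂BDF = DF − BF + BD.
This gives a 10×5 integer matrix of rank 5; reducing to Smith normal form yields diagonal entries (1,1,1,1,1).

Now H_k = ker ∂_k / im ∂_{k+1}, so:

  H_2: rank ker ∂_2 − rank ∂_3 = (5 − 5) − 0 = 0, and there is no ∂_3, so H_2 = 0.

(K is a triangulation of the Möbius band.)

H_2 = 0.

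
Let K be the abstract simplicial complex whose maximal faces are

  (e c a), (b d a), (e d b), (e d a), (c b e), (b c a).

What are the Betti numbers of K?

b_0 = 1, b_1 = 0, b_2 = 1.

We work with the vertex ordering a < b < c < d < e. The simplices of K, each written with vertices in increasing order, are:

  0-simplices (5): a, b, c, d, e
  1-simplices (9): ab, ac, ad, ae, bc, bd, be, ce, de
  2-simplices (6): abc, abd, ace, ade, bce, bde

giving chain groups C_0 ≅ Z^5, C_1 ≅ Z^9, C_2 ≅ Z^6.

Boundary ∂_1: C_1 → C_0 is given by ∂[p,q] = [q] − [p]. For instance
  ∂be = e − b.
The 5×9 boundary matrix has rank 4 and Smith normal form diag(1,1,1,1).

∂_2: C_2 → C_1 acts by ∂[p,q,r] = [q,r] − [p,r] + [p,q]. For instance
  ∂ade = de − ae + ad,
  ∂bde = de − be + bd.
The 9×6 boundary matrix has rank 5 and Smith normal form diag(1,1,1,1,1).

Reading off H_k = ker ∂_k / im ∂_{k+1}:

  H_0: rank C_0 − rank ∂_1 = 5 − 4 = 1, and the invariant factors of ∂_1 are all 1, so H_0 ≅ Z.
  H_1: rank ker ∂_1 − rank ∂_2 = (9 − 4) − 5 = 0, and the invariant factors of ∂_2 are all 1, so H_1 ≅ 0.
  H_2: rank ker ∂_2 − rank ∂_3 = (6 − 5) − 0 = 1, and there is no ∂_3, so H_2 ≅ Z.

As a check, the Euler characteristic is 5 − 9 + 6 = 2, which agrees with 1 − 0 + 1 = 2.

Hence the Betti numbers are b_0 = 1, b_1 = 0, b_2 = 1.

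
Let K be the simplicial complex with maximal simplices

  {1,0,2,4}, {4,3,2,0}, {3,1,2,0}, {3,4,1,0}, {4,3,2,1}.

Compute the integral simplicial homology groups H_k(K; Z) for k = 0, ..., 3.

H_0 ≅ Z,  H_1 = 0,  H_2 = 0,  H_3 ≅ Z.

Take the total order 0 < 1 < 2 < 3 < 4 on the vertex set. Then K (dimension 3) consists of the simplices:

  0-simplices (5): [0], [1], [2], [3], [4]
  1-simplices (10): [0,1], [0,2], [0,3], [0,4], [1,2], [1,3], [1,4], [2,3], [2,4], [3,4]
  2-simplices (10): [0,1,2], [0,1,3], [0,1,4], [0,2,3], [0,2,4], [0,3,4], [1,2,3], [1,2,4], [1,3,4], [2,3,4]
  3-simplices (5): [0,1,2,3], [0,1,2,4], [0,1,3,4], [0,2,3,4], [1,2,3,4]

Hence C_0 ≅ Z^5, C_1 ≅ Z^10, C_2 ≅ Z^10, C_3 ≅ Z^5.

∂_1: C_1 → C_0 maps an edge to its endpoints' difference, ∂[p,q] = q − p.
This gives a 5×10 integer matrix of rank 4; reducing to Smith normal form yields diagonal entries (1,1,1,1).

Boundary ∂_2: C_2 → C_1 sends each 2-simplex [p,q,r] to [q,r] − [p,r] + [p,q]. For instance
  ∂[0,2,4] = [2,4] − [0,4] + [0,2],
  ∂[1,2,4] = [2,4] − [1,4] + [1,2].
The 10×10 boundary matrix has rank 6 and Smith normal form diag(1,1,1,1,1,1).

The boundary map ∂_3: C_3 → C_2 sends each 3-simplex σ to the alternating sum Σ_i (−1)^i (σ with its i-th vertex removed). For instance
  ∂[0,1,2,3] = [1,2,3] − [0,2,3] + [0,1,3] − [0,1,2],
  ∂[1,2,3,4] = [2,3,4] − [1,3,4] + [1,2,4] − [1,2,3].
This gives a 10×5 integer matrix of rank 4; reducing to Smith normal form yields diagonal entries (1,1,1,1).

From H_k ≅ ker(∂_k) / im(∂_{k+1}) we obtain:

  H_0: rank C_0 − rank ∂_1 = 5 − 4 = 1, and the invariant factors of ∂_1 are all 1, so H_0 = Z.
  H_1: rank ker ∂_1 − rank ∂_2 = (10 − 4) − 6 = 0, and the invariant factors of ∂_2 are all 1, so H_1 = 0.
  H_2: rank ker ∂_2 − rank ∂_3 = (10 − 6) − 4 = 0, and the invariant factors of ∂_3 are all 1, so H_2 = 0.
  H_3: rank ker ∂_3 − rank ∂_4 = (5 − 4) − 0 = 1, and there is no ∂_4, so H_3 = Z.

As a check, the Euler characteristic is 5 − 10 + 10 − 5 = 0, which agrees with 1 − 0 + 0 − 1 = 0.
(K is a triangulation of the 3-sphere S^3.)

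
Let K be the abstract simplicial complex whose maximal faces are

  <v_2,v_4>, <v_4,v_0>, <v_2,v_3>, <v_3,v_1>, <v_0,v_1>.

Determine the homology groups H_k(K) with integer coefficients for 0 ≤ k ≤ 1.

We work with the vertex ordering v_0 < v_1 < v_2 < v_3 < v_4. The simplices of K, each written with vertices in increasing order, are:

  0-simplices (5): [v_0], [v_1], [v_2], [v_3], [v_4]
  1-simplices (5): [v_0,v_1], [v_0,v_4], [v_1,v_3], [v_2,v_3], [v_2,v_4]

so the chain groups are C_0 ≅ Z^5, C_1 ≅ Z^5.

Boundary ∂_1: C_1 → C_0 maps an edge to its endpoints' difference, ∂[p,q] = q − p. For instance
  ∂[v_2,v_3] = [v_3] − [v_2].
This gives a 5×5 integer matrix of rank 4; reducing to Smith normal form yields diagonal entries (1,1,1,1).

Reading off H_k = ker ∂_k / im ∂_{k+1}:

  H_0: rank C_0 − rank ∂_1 = 5 − 4 = 1, and the invariant factors of ∂_1 are all 1, so H_0 ≅ Z.
  H_1: rank ker ∂_1 − rank ∂_2 = (5 − 4) − 0 = 1, and there is no ∂_2, so H_1 ≅ Z.

H_0 = Z,  H_1 = Z.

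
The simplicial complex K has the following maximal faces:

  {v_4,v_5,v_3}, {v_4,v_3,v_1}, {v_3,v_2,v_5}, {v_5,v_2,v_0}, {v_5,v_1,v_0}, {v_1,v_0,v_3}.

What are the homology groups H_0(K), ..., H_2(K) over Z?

H_0 ≅ Z,  H_1 ≅ Z,  H_2 = 0.

We work with the vertex ordering v_0 < v_1 < v_2 < v_3 < v_4 < v_5. The simplices of K, each written with vertices in increasing order, are:

  0-simplices (6): [v_0], [v_1], [v_2], [v_3], [v_4], [v_5]
  1-simplices (12): [v_0,v_1], [v_0,v_2], [v_0,v_3], [v_0,v_5], [v_1,v_3], [v_1,v_4], [v_1,v_5], [v_2,v_3], [v_2,v_5], [v_3,v_4], [v_3,v_5], [v_4,v_5]
  2-simplices (6): [v_0,v_1,v_3], [v_0,v_1,v_5], [v_0,v_2,v_5], [v_1,v_3,v_4], [v_2,v_3,v_5], [v_3,v_4,v_5]

Hence C_0 ≅ Z^6, C_1 ≅ Z^12, C_2 ≅ Z^6.

The boundary map ∂_1: C_1 → C_0 is given by ∂[p,q] = [q] − [p]. For instance
  ∂[v_1,v_3] = [v_3] − [v_1].
This gives a 6×12 integer matrix of rank 5; reducing to Smith normal form yields diagonal entries (1,1,1,1,1).

The boundary map ∂_2: C_2 → C_1 acts by ∂[p,q,r] = [q,r] − [p,r] + [p,q]. For instance
  ∂[v_0,v_2,v_5] = [v_2,v_5] − [v_0,v_5] + [v_0,v_2],
  ∂[v_2,v_3,v_5] = [v_3,v_5] − [v_2,v_5] + [v_2,v_3].
As a 12×6 matrix over Z this has rank 6, with invariant factors (1,1,1,1,1,1).

Reading off H_k = ker ∂_k / im ∂_{k+1}:

  H_0: rank C_0 − rank ∂_1 = 6 − 5 = 1, and the invariant factors of ∂_1 are all 1, so H_0 = Z.
  H_1: rank ker ∂_1 − rank ∂_2 = (12 − 5) − 6 = 1, and the invariant factors of ∂_2 are all 1, so H_1 = Z.
  H_2: rank ker ∂_2 − rank ∂_3 = (6 − 6) − 0 = 0, and there is no ∂_3, so H_2 = 0.

As a check, the Euler characteristic is 6 − 12 + 6 = 0, which agrees with 1 − 1 + 0 = 0.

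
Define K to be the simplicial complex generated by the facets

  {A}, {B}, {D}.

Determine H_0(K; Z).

Order the vertices as A < B < D. Listing each simplex with vertices in this order, K has dimension 0 with simplices:

  0-simplices (3): A, B, D

giving chain groups C_0 ≅ Z^3.

From H_k ≅ ker(∂_k) / im(∂_{k+1}) we obtain:

  H_0: rank C_0 − rank ∂_1 = 3 − 0 = 3, and there is no ∂_1, so H_0 ≅ Z^3.

(K is a triangulation of a set of 3 points.)

H_0 ≅ Z^3.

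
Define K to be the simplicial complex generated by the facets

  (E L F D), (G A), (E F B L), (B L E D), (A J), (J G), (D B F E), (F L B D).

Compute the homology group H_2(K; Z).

H_2 = 0.

Order the vertices as A < B < D < E < F < G < J < L. Listing each simplex with vertices in this order, K has dimension 3 with simplices:

  0-simplices (8): A, B, D, E, F, G, J, L
  1-simplices (13): AG, AJ, BD, BE, BF, BL, DE, DF, DL, EF, EL, FL, GJ
  2-simplices (10): BDE, BDF, BDL, BEF, BEL, BFL, DEF, DEL, DFL, EFL
  3-simplices (5): BDEF, BDEL, BDFL, BEFL, DEFL

giving chain groups C_0 ≅ Z^8, C_1 ≅ Z^13, C_2 ≅ Z^10, C_3 ≅ Z^5.

The boundary map ∂_1: C_1 → C_0 sends each edge [p,q] (with p < q) to q − p. For instance
  ∂EF = F − E.
The 8×13 boundary matrix has rank 6 and Smith normal form diag(1,1,1,1,1,1).

∂_2: C_2 → C_1 maps a triangle to the signed sum of its edges. For instance
  ∂DEF = EF − DF + DE,
  ∂BEL = EL − BL + BE.
The 13×10 boundary matrix has rank 6 and Smith normal form diag(1,1,1,1,1,1).

∂_3: C_3 → C_2 sends each 3-simplex σ to the alternating sum Σ_i (−1)^i (σ with its i-th vertex removed). For instance
  ∂BDFL = DFL − BFL + BDL − BDF,
  ∂BEFL = EFL − BFL + BEL − BEF.
This gives a 10×5 integer matrix of rank 4; reducing to Smith normal form yields diagonal entries (1,1,1,1).

Reading off H_k = ker ∂_k / im ∂_{k+1}:

  H_2: rank ker ∂_2 − rank ∂_3 = (10 − 6) − 4 = 0, and the invariant factors of ∂_3 are all 1, so H_2 = 0.

(K is a triangulation of the disjoint union of the circle S^1 and the 3-sphere S^3.)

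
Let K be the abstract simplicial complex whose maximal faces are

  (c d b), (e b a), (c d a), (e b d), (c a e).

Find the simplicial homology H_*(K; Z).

H_0 = Z,  H_1 = Z,  H_2 = 0.

Order the vertices as a < b < c < d < e. Listing each simplex with vertices in this order, K has dimension 2 with simplices:

  0-simplices (5): a, b, c, d, e
  1-simplices (10): ab, ac, ad, ae, bc, bd, be, cd, ce, de
  2-simplices (5): abe, acd, ace, bcd, bde

giving chain groups C_0 ≅ Z^5, C_1 ≅ Z^10, C_2 ≅ Z^5.

The boundary map ∂_1: C_1 → C_0 is given by ∂[p,q] = [q] − [p]. For instance
  ∂be = e − b.
As a 5×10 matrix over Z this has rank 4, with invariant factors (1,1,1,1).

Boundary ∂_2: C_2 → C_1 maps a triangle to the signed sum of its edges. For instance
  ∂acd = cd − ad + ac,
  ∂abe = be − ae + ab.
The resulting 10×5 matrix has rank 5, and its Smith normal form has invariant factors (1,1,1,1,1).

Computing H_k = (kernel of ∂_k) / (image of ∂_{k+1}):

  H_0: rank C_0 − rank ∂_1 = 5 − 4 = 1, and the invariant factors of ∂_1 are all 1, so H_0 ≅ Z.
  H_1: rank ker ∂_1 − rank ∂_2 = (10 − 4) − 5 = 1, and the invariant factors of ∂_2 are all 1, so H_1 ≅ Z.
  H_2: rank ker ∂_2 − rank ∂_3 = (5 − 5) − 0 = 0, and there is no ∂_3, so H_2 ≅ 0.

(K is a triangulation of the Möbius band.)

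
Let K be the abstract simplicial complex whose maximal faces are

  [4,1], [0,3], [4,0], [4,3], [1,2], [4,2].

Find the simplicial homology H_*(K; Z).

H_0 = Z,  H_1 = Z^2.

We work with the vertex ordering 0 < 1 < 2 < 3 < 4. The simplices of K, each written with vertices in increasing order, are:

  0-simplices (5): [0], [1], [2], [3], [4]
  1-simplices (6): [0,3], [0,4], [1,2], [1,4], [2,4], [3,4]

so the chain groups are C_0 ≅ Z^5, C_1 ≅ Z^6.

∂_1: C_1 → C_0 maps an edge to its endpoints' difference, ∂[p,q] = q − p.
The 5×6 boundary matrix has rank 4 and Smith normal form diag(1,1,1,1).

Reading off H_k = ker ∂_k / im ∂_{k+1}:

  H_0: rank C_0 − rank ∂_1 = 5 − 4 = 1, and the invariant factors of ∂_1 are all 1, so H_0 = Z.
  H_1: rank ker ∂_1 − rank ∂_2 = (6 − 4) − 0 = 2, and there is no ∂_2, so H_1 = Z^2.

As a check, the Euler characteristic is 5 − 6 = -1, which agrees with 1 − 2 = -1.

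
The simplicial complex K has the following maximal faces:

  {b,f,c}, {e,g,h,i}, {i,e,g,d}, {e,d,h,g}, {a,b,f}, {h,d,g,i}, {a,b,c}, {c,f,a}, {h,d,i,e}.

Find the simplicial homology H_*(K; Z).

K has 9 vertices, 16 edges, 14 triangles, 5 3-simplices.
rank ∂_0 = 0, rank ∂_1 = 7 ⇒ b_0 = 9 − 0 − 7 = 2; all invariant factors of ∂_1 are 1 so no torsion. So H_0 = Z^2.
rank ∂_1 = 7, rank ∂_2 = 9 ⇒ b_1 = 16 − 7 − 9 = 0; all invariant factors of ∂_2 are 1 so no torsion. So H_1 = 0.
rank ∂_2 = 9, rank ∂_3 = 4 ⇒ b_2 = 14 − 9 − 4 = 1; all invariant factors of ∂_3 are 1 so no torsion. So H_2 = Z.
rank ∂_3 = 4, rank ∂_4 = 0 ⇒ b_3 = 5 − 4 − 0 = 1. So H_3 = Z.

H_0 ≅ Z^2,  H_1 = 0,  H_2 ≅ Z,  H_3 ≅ Z.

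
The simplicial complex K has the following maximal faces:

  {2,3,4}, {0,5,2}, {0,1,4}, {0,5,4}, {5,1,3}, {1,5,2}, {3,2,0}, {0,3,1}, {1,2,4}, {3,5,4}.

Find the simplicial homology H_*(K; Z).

H_0 = Z,  H_1 = Z/2,  H_2 = 0.

K has 6 vertices, 15 edges, 10 triangles.
rank ∂_0 = 0, rank ∂_1 = 5 ⇒ b_0 = 6 − 0 − 5 = 1; all invariant factors of ∂_1 are 1 so no torsion. So H_0 = Z.
rank ∂_1 = 5, rank ∂_2 = 10 ⇒ b_1 = 15 − 5 − 10 = 0; ∂_2 has invariant factor(s) [2] giving torsion. So H_1 = Z/2.
rank ∂_2 = 10, rank ∂_3 = 0 ⇒ b_2 = 10 − 10 − 0 = 0. So H_2 = 0.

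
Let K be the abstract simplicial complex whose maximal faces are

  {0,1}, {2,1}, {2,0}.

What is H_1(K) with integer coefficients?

Fix the vertex order 0 < 1 < 2 and write every simplex with vertices in increasing order. Then dim K = 1 and the simplices of K are:

  0-simplices (3): [0], [1], [2]
  1-simplices (3): [0,1], [0,2], [1,2]

Hence C_0 ≅ Z^3, C_1 ≅ Z^3.

∂_1: C_1 → C_0 is given by ∂[p,q] = [q] − [p]. For instance
  ∂[0,2] = [2] − [0].
As a 3×3 matrix over Z this has rank 2, with invariant factors (1,1).

Computing H_k = (kernel of ∂_k) / (image of ∂_{k+1}):

  H_1: rank ker ∂_1 − rank ∂_2 = (3 − 2) − 0 = 1, and there is no ∂_2, so H_1 = Z.

H_1 = Z.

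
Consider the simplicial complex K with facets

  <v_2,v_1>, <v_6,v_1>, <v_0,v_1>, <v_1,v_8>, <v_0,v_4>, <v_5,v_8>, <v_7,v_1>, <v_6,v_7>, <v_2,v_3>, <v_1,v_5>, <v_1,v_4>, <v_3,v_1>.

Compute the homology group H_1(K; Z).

H_1 ≅ Z^4.

Fix the vertex order v_0 < v_1 < v_2 < v_3 < v_4 < v_5 < v_6 < v_7 < v_8 and write every simplex with vertices in increasing order. Then dim K = 1 and the simplices of K are:

  0-simplices (9): [v_0], [v_1], [v_2], [v_3], [v_4], [v_5], [v_6], [v_7], [v_8]
  1-simplices (12): [v_0,v_1], [v_0,v_4], [v_1,v_2], [v_1,v_3], [v_1,v_4], [v_1,v_5], [v_1,v_6], [v_1,v_7], [v_1,v_8], [v_2,v_3], [v_5,v_8], [v_6,v_7]

Hence C_0 ≅ Z^9, C_1 ≅ Z^12.

The boundary map ∂_1: C_1 → C_0 sends each edge [p,q] (with p < q) to q − p. For instance
  ∂[v_1,v_8] = [v_8] − [v_1].
The resulting 9×12 matrix has rank 8, and its Smith normal form has invariant factors (1,1,1,1,1,1,1,1).

Computing H_k = (kernel of ∂_k) / (image of ∂_{k+1}):

  H_1: rank ker ∂_1 − rank ∂_2 = (12 − 8) − 0 = 4, and there is no ∂_2, so H_1 ≅ Z^4.

(K is a triangulation of a wedge of 4 circles.)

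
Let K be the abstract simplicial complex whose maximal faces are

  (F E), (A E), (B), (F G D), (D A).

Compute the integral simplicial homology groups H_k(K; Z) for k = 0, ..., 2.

We work with the vertex ordering A < B < D < E < F < G. The simplices of K, each written with vertices in increasing order, are:

  0-simplices (6): A, B, D, E, F, G
  1-simplices (6): AD, AE, DF, DG, EF, FG
  2-simplices (1): DFG

giving chain groups C_0 ≅ Z^6, C_1 ≅ Z^6, C_2 ≅ Z^1.

∂_1: C_1 → C_0 maps an edge to its endpoints' difference, ∂[p,q] = q − p. For instance
  ∂FG = G − F.
The 6×6 boundary matrix has rank 4 and Smith normal form diag(1,1,1,1).

∂_2: C_2 → C_1 sends each 2-simplex [p,q,r] to [q,r] − [p,r] + [p,q]. For instance
  ∂DFG = FG − DG + DF.
As a 6×1 matrix over Z this has rank 1, with invariant factors (1).

Reading off H_k = ker ∂_k / im ∂_{k+1}:

  H_0: rank C_0 − rank ∂_1 = 6 − 4 = 2, and the invariant factors of ∂_1 are all 1, so H_0 = Z^2.
  H_1: rank ker ∂_1 − rank ∂_2 = (6 − 4) − 1 = 1, and the invariant factors of ∂_2 are all 1, so H_1 = Z.
  H_2: rank ker ∂_2 − rank ∂_3 = (1 − 1) − 0 = 0, and there is no ∂_3, so H_2 = 0.

H_0 ≅ Z^2,  H_1 ≅ Z,  H_2 = 0.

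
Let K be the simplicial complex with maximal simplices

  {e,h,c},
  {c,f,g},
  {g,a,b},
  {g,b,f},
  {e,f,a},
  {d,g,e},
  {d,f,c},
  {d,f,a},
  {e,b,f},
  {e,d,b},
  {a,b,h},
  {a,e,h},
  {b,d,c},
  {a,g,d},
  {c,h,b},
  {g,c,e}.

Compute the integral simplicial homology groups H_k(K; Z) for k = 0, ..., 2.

Take the total order a < b < c < d < e < f < g < h on the vertex set. Then K (dimension 2) consists of the simplices:

  0-simplices (8): a, b, c, d, e, f, g, h
  1-simplices (24): ab, ad, ae, af, ag, ah, bc, bd, be, bf, bg, bh, cd, ce, cf, cg, ch, de, df, dg, ef, eg, eh, fg
  2-simplices (16): abg, abh, adf, adg, aef, aeh, bcd, bch, bde, bef, bfg, cdf, ceg, ceh, cfg, deg

so the chain groups are C_0 ≅ Z^8, C_1 ≅ Z^24, C_2 ≅ Z^16.

Boundary ∂_1: C_1 → C_0 sends each edge [p,q] (with p < q) to q − p. For instance
  ∂be = e − b.
This gives a 8×24 integer matrix of rank 7; reducing to Smith normal form yields diagonal entries (1,1,1,1,1,1,1).

The boundary map ∂_2: C_2 → C_1 maps a triangle to the signed sum of its edges. For instance
  ∂aeh = eh − ah + ae,
  ∂bde = de − be + bd.
The resulting 24×16 matrix has rank 15, and its Smith normal form has invariant factors (1,1,1,1,1,1,1,1,1,1,1,1,1,1,1).

From H_k ≅ ker(∂_k) / im(∂_{k+1}) we obtain:

  H_0: rank C_0 − rank ∂_1 = 8 − 7 = 1, and the invariant factors of ∂_1 are all 1, so H_0 ≅ Z.
  H_1: rank ker ∂_1 − rank ∂_2 = (24 − 7) − 15 = 2, and the invariant factors of ∂_2 are all 1, so H_1 ≅ Z^2.
  H_2: rank ker ∂_2 − rank ∂_3 = (16 − 15) − 0 = 1, and there is no ∂_3, so H_2 ≅ Z.

H_0 ≅ Z,  H_1 ≅ Z^2,  H_2 ≅ Z.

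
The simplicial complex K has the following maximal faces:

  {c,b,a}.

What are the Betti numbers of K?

b_0 = 1, b_1 = 0, b_2 = 0.

Fix the vertex order a < b < c and write every simplex with vertices in increasing order. Then dim K = 2 and the simplices of K are:

  0-simplices (3): a, b, c
  1-simplices (3): ab, ac, bc
  2-simplices (1): abc

Hence C_0 ≅ Z^3, C_1 ≅ Z^3, C_2 ≅ Z^1.

∂_1: C_1 → C_0 is given by ∂[p,q] = [q] − [p]. For instance
  ∂ab = b − a.
The 3×3 boundary matrix has rank 2 and Smith normal form diag(1,1).

∂_2: C_2 → C_1 acts by ∂[p,q,r] = [q,r] − [p,r] + [p,q]. For instance
  ∂abc = bc − ac + ab.
This gives a 3×1 integer matrix of rank 1; reducing to Smith normal form yields diagonal entries (1).

Computing H_k = (kernel of ∂_k) / (image of ∂_{k+1}):

  H_0: rank C_0 − rank ∂_1 = 3 − 2 = 1, and the invariant factors of ∂_1 are all 1, so H_0 = Z.
  H_1: rank ker ∂_1 − rank ∂_2 = (3 − 2) − 1 = 0, and the invariant factors of ∂_2 are all 1, so H_1 = 0.
  H_2: rank ker ∂_2 − rank ∂_3 = (1 − 1) − 0 = 0, and there is no ∂_3, so H_2 = 0.

As a check, the Euler characteristic is 3 − 3 + 1 = 1, which agrees with 1 − 0 + 0 = 1.

Hence the Betti numbers are b_0 = 1, b_1 = 0, b_2 = 0.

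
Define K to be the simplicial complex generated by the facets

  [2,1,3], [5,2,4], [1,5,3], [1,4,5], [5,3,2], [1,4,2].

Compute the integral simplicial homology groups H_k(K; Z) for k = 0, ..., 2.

H_0 = Z,  H_1 = 0,  H_2 = Z.

We work with the vertex ordering 1 < 2 < 3 < 4 < 5. The simplices of K, each written with vertices in increasing order, are:

  0-simplices (5): [1], [2], [3], [4], [5]
  1-simplices (9): [1,2], [1,3], [1,4], [1,5], [2,3], [2,4], [2,5], [3,5], [4,5]
  2-simplices (6): [1,2,3], [1,2,4], [1,3,5], [1,4,5], [2,3,5], [2,4,5]

Hence C_0 ≅ Z^5, C_1 ≅ Z^9, C_2 ≅ Z^6.

The boundary map ∂_1: C_1 → C_0 maps an edge to its endpoints' difference, ∂[p,q] = q − p.
The resulting 5×9 matrix has rank 4, and its Smith normal form has invariant factors (1,1,1,1).

The boundary map ∂_2: C_2 → C_1 acts by ∂[p,q,r] = [q,r] − [p,r] + [p,q]. For instance
  ∂[1,2,4] = [2,4] − [1,4] + [1,2],
  ∂[2,3,5] = [3,5] − [2,5] + [2,3].
This gives a 9×6 integer matrix of rank 5; reducing to Smith normal form yields diagonal entries (1,1,1,1,1).

From H_k ≅ ker(∂_k) / im(∂_{k+1}) we obtain:

  H_0: rank C_0 − rank ∂_1 = 5 − 4 = 1, and the invariant factors of ∂_1 are all 1, so H_0 = Z.
  H_1: rank ker ∂_1 − rank ∂_2 = (9 − 4) − 5 = 0, and the invariant factors of ∂_2 are all 1, so H_1 = 0.
  H_2: rank ker ∂_2 − rank ∂_3 = (6 − 5) − 0 = 1, and there is no ∂_3, so H_2 = Z.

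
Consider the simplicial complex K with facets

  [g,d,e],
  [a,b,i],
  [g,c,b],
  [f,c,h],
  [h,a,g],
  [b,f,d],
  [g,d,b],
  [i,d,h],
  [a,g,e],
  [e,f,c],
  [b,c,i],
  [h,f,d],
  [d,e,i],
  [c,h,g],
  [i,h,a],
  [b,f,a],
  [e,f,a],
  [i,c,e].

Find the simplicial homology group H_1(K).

Order the vertices as a < b < c < d < e < f < g < h < i. Listing each simplex with vertices in this order, K has dimension 2 with simplices:

  0-simplices (9): a, b, c, d, e, f, g, h, i
  1-simplices (27): ab, ae, af, ag, ah, ai, bc, bd, bf, bg, bi, ce, cf, cg, ch, ci, de, df, dg, dh, di, ef, eg, ei, fh, gh, hi
  2-simplices (18): abf, abi, aef, aeg, agh, ahi, bcg, bci, bdf, bdg, cef, cei, cfh, cgh, deg, dei, dfh, dhi

so the chain groups are C_0 ≅ Z^9, C_1 ≅ Z^27, C_2 ≅ Z^18.

Boundary ∂_1: C_1 → C_0 sends each edge [p,q] (with p < q) to q − p. For instance
  ∂fh = h − f.
The resulting 9×27 matrix has rank 8, and its Smith normal form has invariant factors (1,1,1,1,1,1,1,1).

The boundary map ∂_2: C_2 → C_1 sends each 2-simplex [p,q,r] to [q,r] − [p,r] + [p,q]. For instance
  ∂aef = ef − af + ae,
  ∂cgh = gh − ch + cg.
The resulting 27×18 matrix has rank 17, and its Smith normal form has invariant factors (1,1,1,1,1,1,1,1,1,1,1,1,1,1,1,1,1).

Reading off H_k = ker ∂_k / im ∂_{k+1}:

  H_1: rank ker ∂_1 − rank ∂_2 = (27 − 8) − 17 = 2, and the invariant factors of ∂_2 are all 1, so H_1 = Z^2.

H_1 ≅ Z^2.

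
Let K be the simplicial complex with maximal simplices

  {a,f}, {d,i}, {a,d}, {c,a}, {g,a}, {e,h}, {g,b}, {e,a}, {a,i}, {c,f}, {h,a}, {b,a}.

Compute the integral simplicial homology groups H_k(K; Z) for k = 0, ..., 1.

H_0 = Z,  H_1 = Z^4.

Order the vertices as a < b < c < d < e < f < g < h < i. Listing each simplex with vertices in this order, K has dimension 1 with simplices:

  0-simplices (9): a, b, c, d, e, f, g, h, i
  1-simplices (12): ab, ac, ad, ae, af, ag, ah, ai, bg, cf, di, eh

giving chain groups C_0 ≅ Z^9, C_1 ≅ Z^12.

Boundary ∂_1: C_1 → C_0 sends each edge [p,q] (with p < q) to q − p. For instance
  ∂ai = i − a.
This gives a 9×12 integer matrix of rank 8; reducing to Smith normal form yields diagonal entries (1,1,1,1,1,1,1,1).

Now H_k = ker ∂_k / im ∂_{k+1}, so:

  H_0: rank C_0 − rank ∂_1 = 9 − 8 = 1, and the invariant factors of ∂_1 are all 1, so H_0 = Z.
  H_1: rank ker ∂_1 − rank ∂_2 = (12 − 8) − 0 = 4, and there is no ∂_2, so H_1 = Z^4.

As a check, the Euler characteristic is 9 − 12 = -3, which agrees with 1 − 4 = -3.
(K is a triangulation of a wedge of 4 circles.)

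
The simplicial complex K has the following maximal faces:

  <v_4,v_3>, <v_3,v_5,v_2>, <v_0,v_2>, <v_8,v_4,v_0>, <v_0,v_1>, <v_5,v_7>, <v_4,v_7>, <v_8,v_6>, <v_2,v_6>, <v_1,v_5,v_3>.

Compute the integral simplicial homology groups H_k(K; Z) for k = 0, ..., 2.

H_0 = Z,  H_1 = Z^4,  H_2 = 0.

K has 9 vertices, 15 edges, 3 triangles.
rank ∂_0 = 0, rank ∂_1 = 8 ⇒ b_0 = 9 − 0 − 8 = 1; all invariant factors of ∂_1 are 1 so no torsion. So H_0 = Z.
rank ∂_1 = 8, rank ∂_2 = 3 ⇒ b_1 = 15 − 8 − 3 = 4; all invariant factors of ∂_2 are 1 so no torsion. So H_1 = Z^4.
rank ∂_2 = 3, rank ∂_3 = 0 ⇒ b_2 = 3 − 3 − 0 = 0. So H_2 = 0.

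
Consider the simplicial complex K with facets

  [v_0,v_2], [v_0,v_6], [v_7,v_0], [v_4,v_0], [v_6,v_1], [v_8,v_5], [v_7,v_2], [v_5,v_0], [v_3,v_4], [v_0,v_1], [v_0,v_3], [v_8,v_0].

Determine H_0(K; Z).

H_0 = Z.

Fix the vertex order v_0 < v_1 < v_2 < v_3 < v_4 < v_5 < v_6 < v_7 < v_8 and write every simplex with vertices in increasing order. Then dim K = 1 and the simplices of K are:

  0-simplices (9): [v_0], [v_1], [v_2], [v_3], [v_4], [v_5], [v_6], [v_7], [v_8]
  1-simplices (12): [v_0,v_1], [v_0,v_2], [v_0,v_3], [v_0,v_4], [v_0,v_5], [v_0,v_6], [v_0,v_7], [v_0,v_8], [v_1,v_6], [v_2,v_7], [v_3,v_4], [v_5,v_8]

so the chain groups are C_0 ≅ Z^9, C_1 ≅ Z^12.

Boundary ∂_1: C_1 → C_0 is given by ∂[p,q] = [q] − [p]. For instance
  ∂[v_2,v_7] = [v_7] − [v_2].
The 9×12 boundary matrix has rank 8 and Smith normal form diag(1,1,1,1,1,1,1,1).

Reading off H_k = ker ∂_k / im ∂_{k+1}:

  H_0: rank C_0 − rank ∂_1 = 9 − 8 = 1, and the invariant factors of ∂_1 are all 1, so H_0 = Z.

(K is a triangulation of a wedge of 4 circles.)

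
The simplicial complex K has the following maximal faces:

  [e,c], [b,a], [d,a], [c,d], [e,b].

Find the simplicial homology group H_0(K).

H_0 ≅ Z.

Take the total order a < b < c < d < e on the vertex set. Then K (dimension 1) consists of the simplices:

  0-simplices (5): a, b, c, d, e
  1-simplices (5): ab, ad, be, cd, ce

so the chain groups are C_0 ≅ Z^5, C_1 ≅ Z^5.

Boundary ∂_1: C_1 → C_0 is given by ∂[p,q] = [q] − [p]. For instance
  ∂ce = e − c.
As a 5×5 matrix over Z this has rank 4, with invariant factors (1,1,1,1).

Reading off H_k = ker ∂_k / im ∂_{k+1}:

  H_0: rank C_0 − rank ∂_1 = 5 − 4 = 1, and the invariant factors of ∂_1 are all 1, so H_0 = Z.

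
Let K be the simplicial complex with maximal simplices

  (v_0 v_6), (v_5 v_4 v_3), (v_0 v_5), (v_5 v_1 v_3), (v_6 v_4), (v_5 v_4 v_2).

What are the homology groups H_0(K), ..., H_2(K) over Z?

Fix the vertex order v_0 < v_1 < v_2 < v_3 < v_4 < v_5 < v_6 and write every simplex with vertices in increasing order. Then dim K = 2 and the simplices of K are:

  0-simplices (7): [v_0], [v_1], [v_2], [v_3], [v_4], [v_5], [v_6]
  1-simplices (10): [v_0,v_5], [v_0,v_6], [v_1,v_3], [v_1,v_5], [v_2,v_4], [v_2,v_5], [v_3,v_4], [v_3,v_5], [v_4,v_5], [v_4,v_6]
  2-simplices (3): [v_1,v_3,v_5], [v_2,v_4,v_5], [v_3,v_4,v_5]

giving chain groups C_0 ≅ Z^7, C_1 ≅ Z^10, C_2 ≅ Z^3.

Boundary ∂_1: C_1 → C_0 sends each edge [p,q] (with p < q) to q − p.
The 7×10 boundary matrix has rank 6 and Smith normal form diag(1,1,1,1,1,1).

The boundary map ∂_2: C_2 → C_1 sends each 2-simplex [p,q,r] to [q,r] − [p,r] + [p,q]. For instance
  ∂[v_2,v_4,v_5] = [v_4,v_5] − [v_2,v_5] + [v_2,v_4],
  ∂[v_3,v_4,v_5] = [v_4,v_5] − [v_3,v_5] + [v_3,v_4].
This gives a 10×3 integer matrix of rank 3; reducing to Smith normal form yields diagonal entries (1,1,1).

Now H_k = ker ∂_k / im ∂_{k+1}, so:

  H_0: rank C_0 − rank ∂_1 = 7 − 6 = 1, and the invariant factors of ∂_1 are all 1, so H_0 ≅ Z.
  H_1: rank ker ∂_1 − rank ∂_2 = (10 − 6) − 3 = 1, and the invariant factors of ∂_2 are all 1, so H_1 ≅ Z.
  H_2: rank ker ∂_2 − rank ∂_3 = (3 − 3) − 0 = 0, and there is no ∂_3, so H_2 ≅ 0.

H_0 = Z,  H_1 = Z,  H_2 = 0.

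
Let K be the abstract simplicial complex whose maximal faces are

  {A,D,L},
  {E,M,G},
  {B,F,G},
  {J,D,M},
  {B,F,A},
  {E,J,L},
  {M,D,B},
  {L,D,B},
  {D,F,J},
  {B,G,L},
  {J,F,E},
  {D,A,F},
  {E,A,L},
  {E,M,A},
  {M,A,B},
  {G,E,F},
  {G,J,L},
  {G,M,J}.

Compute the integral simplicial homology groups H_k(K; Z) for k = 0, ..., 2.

H_0 ≅ Z,  H_1 ≅ Z ⊕ Z/2,  H_2 = 0.

Order the vertices as A < B < D < E < F < G < J < L < M. Listing each simplex with vertices in this order, K has dimension 2 with simplices:

  0-simplices (9): A, B, D, E, F, G, J, L, M
  1-simplices (27): AB, AD, AE, AF, AL, AM, BD, BF, BG, BL, BM, DF, DJ, DL, DM, EF, EG, EJ, EL, EM, FG, FJ, GJ, GL, GM, JL, JM
  2-simplices (18): ABF, ABM, ADF, ADL, AEL, AEM, BDL, BDM, BFG, BGL, DFJ, DJM, EFG, EFJ, EGM, EJL, GJL, GJM

so the chain groups are C_0 ≅ Z^9, C_1 ≅ Z^27, C_2 ≅ Z^18.

Boundary ∂_1: C_1 → C_0 is given by ∂[p,q] = [q] − [p]. For instance
  ∂DF = F − D.
The resulting 9×27 matrix has rank 8, and its Smith normal form has invariant factors (1,1,1,1,1,1,1,1).

The boundary map ∂_2: C_2 → C_1 acts by ∂[p,q,r] = [q,r] − [p,r] + [p,q]. For instance
  ∂ABM = BM − AM + AB,
  ∂GJM = JM − GM + GJ.
As a 27×18 matrix over Z this has rank 18, with invariant factors (1,1,1,1,1,1,1,1,1,1,1,1,1,1,1,1,1,2).

Computing H_k = (kernel of ∂_k) / (image of ∂_{k+1}):

  H_0: rank C_0 − rank ∂_1 = 9 − 8 = 1, and the invariant factors of ∂_1 are all 1, so H_0 = Z.
  H_1: rank ker ∂_1 − rank ∂_2 = (27 − 8) − 18 = 1, and ∂_2 has invariant factor 2 > 1, so H_1 = Z ⊕ Z/2.
  H_2: rank ker ∂_2 − rank ∂_3 = (18 − 18) − 0 = 0, and there is no ∂_3, so H_2 = 0.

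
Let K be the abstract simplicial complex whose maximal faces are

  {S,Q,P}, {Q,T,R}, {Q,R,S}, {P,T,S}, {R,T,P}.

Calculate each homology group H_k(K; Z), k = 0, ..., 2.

H_0 ≅ Z,  H_1 ≅ Z,  H_2 = 0.

Fix the vertex order P < Q < R < S < T and write every simplex with vertices in increasing order. Then dim K = 2 and the simplices of K are:

  0-simplices (5): P, Q, R, S, T
  1-simplices (10): PQ, PR, PS, PT, QR, QS, QT, RS, RT, ST
  2-simplices (5): PQS, PRT, PST, QRS, QRT

so the chain groups are C_0 ≅ Z^5, C_1 ≅ Z^10, C_2 ≅ Z^5.

The boundary map ∂_1: C_1 → C_0 is given by ∂[p,q] = [q] − [p]. For instance
  ∂QS = S − Q.
The resulting 5×10 matrix has rank 4, and its Smith normal form has invariant factors (1,1,1,1).

The boundary map ∂_2: C_2 → C_1 sends each 2-simplex [p,q,r] to [q,r] − [p,r] + [p,q]. For instance
  ∂PQS = QS − PS + PQ,
  ∂QRT = RT − QT + QR.
As a 10×5 matrix over Z this has rank 5, with invariant factors (1,1,1,1,1).

Reading off H_k = ker ∂_k / im ∂_{k+1}:

  H_0: rank C_0 − rank ∂_1 = 5 − 4 = 1, and the invariant factors of ∂_1 are all 1, so H_0 = Z.
  H_1: rank ker ∂_1 − rank ∂_2 = (10 − 4) − 5 = 1, and the invariant factors of ∂_2 are all 1, so H_1 = Z.
  H_2: rank ker ∂_2 − rank ∂_3 = (5 − 5) − 0 = 0, and there is no ∂_3, so H_2 = 0.

(K is a triangulation of the Möbius band.)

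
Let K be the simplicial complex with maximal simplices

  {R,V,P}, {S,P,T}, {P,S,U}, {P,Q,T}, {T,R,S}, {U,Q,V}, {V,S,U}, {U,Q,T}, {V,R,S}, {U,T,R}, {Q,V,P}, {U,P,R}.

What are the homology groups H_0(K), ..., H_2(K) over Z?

Fix the vertex order P < Q < R < S < T < U < V and write every simplex with vertices in increasing order. Then dim K = 2 and the simplices of K are:

  0-simplices (7): P, Q, R, S, T, U, V
  1-simplices (18): PQ, PR, PS, PT, PU, PV, QT, QU, QV, RS, RT, RU, RV, ST, SU, SV, TU, UV
  2-simplices (12): PQT, PQV, PRU, PRV, PST, PSU, QTU, QUV, RST, RSV, RTU, SUV

Hence C_0 ≅ Z^7, C_1 ≅ Z^18, C_2 ≅ Z^12.

∂_1: C_1 → C_0 is given by ∂[p,q] = [q] − [p]. For instance
  ∂PU = U − P.
This gives a 7×18 integer matrix of rank 6; reducing to Smith normal form yields diagonal entries (1,1,1,1,1,1).

∂_2: C_2 → C_1 sends each 2-simplex [p,q,r] to [q,r] − [p,r] + [p,q]. For instance
  ∂PST = ST − PT + PS,
  ∂RST = ST − RT + RS.
This gives a 18×12 integer matrix of rank 12; reducing to Smith normal form yields diagonal entries (1,1,1,1,1,1,1,1,1,1,1,2).

Computing H_k = (kernel of ∂_k) / (image of ∂_{k+1}):

  H_0: rank C_0 − rank ∂_1 = 7 − 6 = 1, and the invariant factors of ∂_1 are all 1, so H_0 = Z.
  H_1: rank ker ∂_1 − rank ∂_2 = (18 − 6) − 12 = 0, and ∂_2 has invariant factor 2 > 1, so H_1 = Z_2.
  H_2: rank ker ∂_2 − rank ∂_3 = (12 − 12) − 0 = 0, and there is no ∂_3, so H_2 = 0.

As a check, the Euler characteristic is 7 − 18 + 12 = 1, which agrees with 1 − 0 + 0 = 1.
(K is a triangulation of the real projective plane RP^2.)

H_0 = Z,  H_1 = Z_2,  H_2 = 0.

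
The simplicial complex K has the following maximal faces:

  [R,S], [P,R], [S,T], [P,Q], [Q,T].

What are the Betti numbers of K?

Take the total order P < Q < R < S < T on the vertex set. Then K (dimension 1) consists of the simplices:

  0-simplices (5): P, Q, R, S, T
  1-simplices (5): PQ, PR, QT, RS, ST

so the chain groups are C_0 ≅ Z^5, C_1 ≅ Z^5.

∂_1: C_1 → C_0 is given by ∂[p,q] = [q] − [p]. For instance
  ∂PQ = Q − P.
This gives a 5×5 integer matrix of rank 4; reducing to Smith normal form yields diagonal entries (1,1,1,1).

Computing H_k = (kernel of ∂_k) / (image of ∂_{k+1}):

  H_0: rank C_0 − rank ∂_1 = 5 − 4 = 1, and the invariant factors of ∂_1 are all 1, so H_0 ≅ Z.
  H_1: rank ker ∂_1 − rank ∂_2 = (5 − 4) − 0 = 1, and there is no ∂_2, so H_1 ≅ Z.

Hence the Betti numbers are b_0 = 1, b_1 = 1.

b_0 = 1, b_1 = 1.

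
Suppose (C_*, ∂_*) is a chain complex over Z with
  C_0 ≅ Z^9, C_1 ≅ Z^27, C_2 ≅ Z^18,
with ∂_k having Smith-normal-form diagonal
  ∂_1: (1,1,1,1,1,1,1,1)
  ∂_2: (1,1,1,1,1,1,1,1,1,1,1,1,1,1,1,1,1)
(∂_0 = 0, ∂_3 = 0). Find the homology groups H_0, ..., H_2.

H_0 = Z,  H_1 = Z^2,  H_2 = Z.

H_0: b_0 = 9 − 0 − 8 = 1; torsion from ∂_1 factors > 1: none. So H_0 = Z.
H_1: b_1 = 27 − 8 − 17 = 2; torsion from ∂_2 factors > 1: none. So H_1 = Z^2.
H_2: b_2 = 18 − 17 − 0 = 1; torsion from ∂_3 factors > 1: none. So H_2 = Z.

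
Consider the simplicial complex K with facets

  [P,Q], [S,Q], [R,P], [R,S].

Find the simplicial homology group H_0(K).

H_0 ≅ Z.

Order the vertices as P < Q < R < S. Listing each simplex with vertices in this order, K has dimension 1 with simplices:

  0-simplices (4): P, Q, R, S
  1-simplices (4): PQ, PR, QS, RS

Hence C_0 ≅ Z^4, C_1 ≅ Z^4.

The boundary map ∂_1: C_1 → C_0 maps an edge to its endpoints' difference, ∂[p,q] = q − p.
As a 4×4 matrix over Z this has rank 3, with invariant factors (1,1,1).

Computing H_k = (kernel of ∂_k) / (image of ∂_{k+1}):

  H_0: rank C_0 − rank ∂_1 = 4 − 3 = 1, and the invariant factors of ∂_1 are all 1, so H_0 = Z.

(K is a triangulation of the circle S^1.)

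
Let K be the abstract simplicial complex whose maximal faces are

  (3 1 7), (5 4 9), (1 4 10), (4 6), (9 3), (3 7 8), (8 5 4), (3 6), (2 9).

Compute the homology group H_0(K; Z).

K has 10 vertices, 17 edges, 5 triangles.
rank ∂_0 = 0, rank ∂_1 = 9 ⇒ b_0 = 10 − 0 − 9 = 1; all invariant factors of ∂_1 are 1 so no torsion. So H_0 ≅ Z.

H_0 = Z.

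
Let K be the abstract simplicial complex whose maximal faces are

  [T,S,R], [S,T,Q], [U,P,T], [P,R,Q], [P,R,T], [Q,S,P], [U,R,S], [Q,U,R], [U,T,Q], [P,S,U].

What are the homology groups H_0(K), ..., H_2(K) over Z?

Order the vertices as P < Q < R < S < T < U. Listing each simplex with vertices in this order, K has dimension 2 with simplices:

  0-simplices (6): P, Q, R, S, T, U
  1-simplices (15): PQ, PR, PS, PT, PU, QR, QS, QT, QU, RS, RT, RU, ST, SU, TU
  2-simplices (10): PQR, PQS, PRT, PSU, PTU, QRU, QST, QTU, RST, RSU

so the chain groups are C_0 ≅ Z^6, C_1 ≅ Z^15, C_2 ≅ Z^10.

Boundary ∂_1: C_1 → C_0 maps an edge to its endpoints' difference, ∂[p,q] = q − p. For instance
  ∂RS = S − R.
The 6×15 boundary matrix has rank 5 and Smith normal form diag(1,1,1,1,1).

∂_2: C_2 → C_1 sends each 2-simplex [p,q,r] to [q,r] − [p,r] + [p,q]. For instance
  ∂PRT = RT − PT + PR,
  ∂QST = ST − QT + QS.
As a 15×10 matrix over Z this has rank 10, with invariant factors (1,1,1,1,1,1,1,1,1,2).

Computing H_k = (kernel of ∂_k) / (image of ∂_{k+1}):

  H_0: rank C_0 − rank ∂_1 = 6 − 5 = 1, and the invariant factors of ∂_1 are all 1, so H_0 ≅ Z.
  H_1: rank ker ∂_1 − rank ∂_2 = (15 − 5) − 10 = 0, and ∂_2 has invariant factor 2 > 1, so H_1 ≅ Z/2.
  H_2: rank ker ∂_2 − rank ∂_3 = (10 − 10) − 0 = 0, and there is no ∂_3, so H_2 ≅ 0.

H_0 ≅ Z,  H_1 ≅ Z/2,  H_2 = 0.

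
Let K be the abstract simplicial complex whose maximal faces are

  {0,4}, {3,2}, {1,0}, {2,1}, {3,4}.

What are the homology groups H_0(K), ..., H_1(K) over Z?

Order the vertices as 0 < 1 < 2 < 3 < 4. Listing each simplex with vertices in this order, K has dimension 1 with simplices:

  0-simplices (5): [0], [1], [2], [3], [4]
  1-simplices (5): [0,1], [0,4], [1,2], [2,3], [3,4]

Hence C_0 ≅ Z^5, C_1 ≅ Z^5.

The boundary map ∂_1: C_1 → C_0 maps an edge to its endpoints' difference, ∂[p,q] = q − p. For instance
  ∂[0,1] = [1] − [0].
As a 5×5 matrix over Z this has rank 4, with invariant factors (1,1,1,1).

Computing H_k = (kernel of ∂_k) / (image of ∂_{k+1}):

  H_0: rank C_0 − rank ∂_1 = 5 − 4 = 1, and the invariant factors of ∂_1 are all 1, so H_0 ≅ Z.
  H_1: rank ker ∂_1 − rank ∂_2 = (5 − 4) − 0 = 1, and there is no ∂_2, so H_1 ≅ Z.

As a check, the Euler characteristic is 5 − 5 = 0, which agrees with 1 − 1 = 0.

H_0 ≅ Z,  H_1 ≅ Z.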